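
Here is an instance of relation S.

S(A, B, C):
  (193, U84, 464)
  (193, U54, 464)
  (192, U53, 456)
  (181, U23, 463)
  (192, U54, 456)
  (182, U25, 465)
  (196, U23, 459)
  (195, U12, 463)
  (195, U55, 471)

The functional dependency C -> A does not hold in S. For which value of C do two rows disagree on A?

C=464: 2 rows → A = 193, 193 ✓
C=456: 2 rows → A = 192, 192 ✓
C=463: 2 rows → A takes values {181, 195} — violation
C=465: 1 row → A = 182 ✓
C=459: 1 row → A = 196 ✓
C=471: 1 row → A = 195 ✓
The only C value with inconsistent A is C=463.

463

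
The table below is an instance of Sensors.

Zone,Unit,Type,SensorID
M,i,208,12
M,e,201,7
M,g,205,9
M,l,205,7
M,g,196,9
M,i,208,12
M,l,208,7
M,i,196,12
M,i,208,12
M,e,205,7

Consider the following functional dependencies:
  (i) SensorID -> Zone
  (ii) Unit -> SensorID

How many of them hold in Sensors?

(i) SensorID -> Zone: every LHS value maps to a single RHS value — holds.
(ii) Unit -> SensorID: every LHS value maps to a single RHS value — holds.
2 of the 2 dependencies hold.

2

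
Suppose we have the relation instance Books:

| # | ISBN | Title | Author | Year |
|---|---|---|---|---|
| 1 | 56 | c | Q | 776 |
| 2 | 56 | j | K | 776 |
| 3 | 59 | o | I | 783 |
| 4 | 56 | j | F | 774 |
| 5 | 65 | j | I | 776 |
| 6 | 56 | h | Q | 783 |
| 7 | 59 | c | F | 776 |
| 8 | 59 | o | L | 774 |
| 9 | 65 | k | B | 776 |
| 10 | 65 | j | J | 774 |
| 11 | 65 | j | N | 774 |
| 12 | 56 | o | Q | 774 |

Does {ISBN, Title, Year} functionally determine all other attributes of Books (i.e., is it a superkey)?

Rows 10 and 11 have the same {ISBN, Title, Year} value (ISBN=65, Title=j, Year=774) but are distinct tuples, so {ISBN, Title, Year} does not determine every attribute — not a superkey.

No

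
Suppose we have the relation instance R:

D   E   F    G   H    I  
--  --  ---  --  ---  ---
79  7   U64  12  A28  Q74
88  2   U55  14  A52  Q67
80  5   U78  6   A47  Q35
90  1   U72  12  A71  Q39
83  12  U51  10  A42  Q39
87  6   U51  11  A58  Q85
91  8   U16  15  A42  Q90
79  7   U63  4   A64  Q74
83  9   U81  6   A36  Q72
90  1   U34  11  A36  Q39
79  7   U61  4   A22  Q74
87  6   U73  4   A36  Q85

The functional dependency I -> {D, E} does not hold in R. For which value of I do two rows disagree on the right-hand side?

Q39

I=Q74: 3 rows → {D,E} = (79, 7), (79, 7), (79, 7) ✓
I=Q67: 1 row → {D,E} = (88, 2) ✓
I=Q35: 1 row → {D,E} = (80, 5) ✓
I=Q39: 3 rows → {D,E} takes values {(90, 1), (83, 12)} — violation
I=Q85: 2 rows → {D,E} = (87, 6), (87, 6) ✓
I=Q90: 1 row → {D,E} = (91, 8) ✓
I=Q72: 1 row → {D,E} = (83, 9) ✓
The only I value with inconsistent RHS is I=Q39.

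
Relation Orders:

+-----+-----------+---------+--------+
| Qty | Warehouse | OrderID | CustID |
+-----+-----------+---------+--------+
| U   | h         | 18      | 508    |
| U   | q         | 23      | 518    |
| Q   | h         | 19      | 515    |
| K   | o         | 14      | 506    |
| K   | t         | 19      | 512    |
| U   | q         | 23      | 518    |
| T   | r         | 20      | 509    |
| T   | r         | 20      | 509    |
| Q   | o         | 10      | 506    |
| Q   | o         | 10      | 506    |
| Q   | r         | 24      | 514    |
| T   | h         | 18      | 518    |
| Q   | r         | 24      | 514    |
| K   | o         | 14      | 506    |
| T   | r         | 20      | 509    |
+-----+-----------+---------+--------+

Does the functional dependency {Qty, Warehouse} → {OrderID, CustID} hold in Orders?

Yes

(Qty=U, Warehouse=h): 1 row → {OrderID,CustID} = (18, 508) ✓
(Qty=U, Warehouse=q): 2 rows → {OrderID,CustID} = (23, 518), (23, 518) ✓
(Qty=Q, Warehouse=h): 1 row → {OrderID,CustID} = (19, 515) ✓
(Qty=K, Warehouse=o): 2 rows → {OrderID,CustID} = (14, 506), (14, 506) ✓
(Qty=K, Warehouse=t): 1 row → {OrderID,CustID} = (19, 512) ✓
(Qty=T, Warehouse=r): 3 rows → {OrderID,CustID} = (20, 509), (20, 509), (20, 509) ✓
(Qty=Q, Warehouse=o): 2 rows → {OrderID,CustID} = (10, 506), (10, 506) ✓
(Qty=Q, Warehouse=r): 2 rows → {OrderID,CustID} = (24, 514), (24, 514) ✓
(Qty=T, Warehouse=h): 1 row → {OrderID,CustID} = (18, 518) ✓
Every {Qty, Warehouse} value is associated with a single {OrderID, CustID} value, so {Qty, Warehouse} → {OrderID, CustID} holds.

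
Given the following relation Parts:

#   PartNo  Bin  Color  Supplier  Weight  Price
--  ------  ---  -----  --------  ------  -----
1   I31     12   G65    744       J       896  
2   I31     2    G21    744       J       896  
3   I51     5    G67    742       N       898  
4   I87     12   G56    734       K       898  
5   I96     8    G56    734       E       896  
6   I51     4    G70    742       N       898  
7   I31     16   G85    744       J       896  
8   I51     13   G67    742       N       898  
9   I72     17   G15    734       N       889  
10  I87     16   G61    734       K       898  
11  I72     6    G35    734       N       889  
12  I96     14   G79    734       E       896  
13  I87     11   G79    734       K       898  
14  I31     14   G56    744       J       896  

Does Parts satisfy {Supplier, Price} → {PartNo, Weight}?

Yes

(Supplier=744, Price=896): rows 1, 2, 7, 14 → {PartNo,Weight} = (I31, J), (I31, J), (I31, J), (I31, J) ✓
(Supplier=742, Price=898): rows 3, 6, 8 → {PartNo,Weight} = (I51, N), (I51, N), (I51, N) ✓
(Supplier=734, Price=898): rows 4, 10, 13 → {PartNo,Weight} = (I87, K), (I87, K), (I87, K) ✓
(Supplier=734, Price=896): rows 5, 12 → {PartNo,Weight} = (I96, E), (I96, E) ✓
(Supplier=734, Price=889): rows 9, 11 → {PartNo,Weight} = (I72, N), (I72, N) ✓
Every {Supplier, Price} value is associated with a single {PartNo, Weight} value, so {Supplier, Price} → {PartNo, Weight} holds.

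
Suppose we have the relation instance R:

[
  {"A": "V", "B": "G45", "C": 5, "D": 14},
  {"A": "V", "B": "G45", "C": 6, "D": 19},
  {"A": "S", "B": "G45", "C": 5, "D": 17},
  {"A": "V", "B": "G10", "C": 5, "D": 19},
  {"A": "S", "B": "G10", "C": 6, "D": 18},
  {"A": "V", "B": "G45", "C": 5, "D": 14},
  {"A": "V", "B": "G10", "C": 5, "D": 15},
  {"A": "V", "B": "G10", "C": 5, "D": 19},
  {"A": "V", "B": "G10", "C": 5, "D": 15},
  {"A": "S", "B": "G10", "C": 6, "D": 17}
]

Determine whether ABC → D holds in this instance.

No

(A=V, B=G45, C=5): 2 rows → D = 14, 14 ✓
(A=V, B=G45, C=6): 1 row → D = 19 ✓
(A=S, B=G45, C=5): 1 row → D = 17 ✓
(A=V, B=G10, C=5): 4 rows → D takes values {19, 15} — violation
(A=S, B=G10, C=6): 2 rows → D takes values {18, 17} — violation
Two rows agree on ABC but differ on D, so ABC → D does not hold.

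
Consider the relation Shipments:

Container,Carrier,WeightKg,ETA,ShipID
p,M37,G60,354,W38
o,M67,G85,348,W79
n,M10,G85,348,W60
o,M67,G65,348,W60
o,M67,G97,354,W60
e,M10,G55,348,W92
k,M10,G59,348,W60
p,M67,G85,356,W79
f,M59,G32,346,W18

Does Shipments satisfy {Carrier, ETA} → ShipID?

No

(Carrier=M37, ETA=354): 1 row → ShipID = W38 ✓
(Carrier=M67, ETA=348): 2 rows → ShipID takes values {W79, W60} — violation
(Carrier=M10, ETA=348): 3 rows → ShipID takes values {W60, W92} — violation
(Carrier=M67, ETA=354): 1 row → ShipID = W60 ✓
(Carrier=M67, ETA=356): 1 row → ShipID = W79 ✓
(Carrier=M59, ETA=346): 1 row → ShipID = W18 ✓
Two rows agree on {Carrier, ETA} but differ on ShipID, so {Carrier, ETA} → ShipID does not hold.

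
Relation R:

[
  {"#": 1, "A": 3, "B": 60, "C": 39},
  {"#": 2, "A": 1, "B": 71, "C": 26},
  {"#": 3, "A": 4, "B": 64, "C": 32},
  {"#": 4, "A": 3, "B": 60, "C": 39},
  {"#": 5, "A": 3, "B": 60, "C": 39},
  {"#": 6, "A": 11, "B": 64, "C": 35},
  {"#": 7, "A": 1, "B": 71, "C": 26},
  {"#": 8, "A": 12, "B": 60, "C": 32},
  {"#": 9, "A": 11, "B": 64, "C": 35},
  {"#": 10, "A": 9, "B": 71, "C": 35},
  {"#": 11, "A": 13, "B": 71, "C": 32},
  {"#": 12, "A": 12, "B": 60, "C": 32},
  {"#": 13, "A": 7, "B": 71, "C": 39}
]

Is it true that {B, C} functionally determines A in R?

Yes

(B=60, C=39): rows 1, 4, 5 → A = 3, 3, 3 ✓
(B=71, C=26): rows 2, 7 → A = 1, 1 ✓
(B=64, C=32): row 3 → A = 4 ✓
(B=64, C=35): rows 6, 9 → A = 11, 11 ✓
(B=60, C=32): rows 8, 12 → A = 12, 12 ✓
(B=71, C=35): row 10 → A = 9 ✓
(B=71, C=32): row 11 → A = 13 ✓
(B=71, C=39): row 13 → A = 7 ✓
Every {B, C} value is associated with a single A value, so {B, C} → A holds.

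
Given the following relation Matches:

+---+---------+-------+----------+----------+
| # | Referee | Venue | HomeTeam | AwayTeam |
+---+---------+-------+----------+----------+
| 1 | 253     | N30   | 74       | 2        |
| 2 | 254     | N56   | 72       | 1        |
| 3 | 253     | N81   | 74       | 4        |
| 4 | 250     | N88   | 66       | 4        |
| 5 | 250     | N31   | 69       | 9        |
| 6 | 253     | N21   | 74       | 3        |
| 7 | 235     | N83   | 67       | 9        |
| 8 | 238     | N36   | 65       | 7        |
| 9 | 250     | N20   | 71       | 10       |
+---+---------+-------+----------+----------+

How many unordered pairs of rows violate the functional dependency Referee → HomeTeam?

3

Referee=253: all 3 rows agree on HomeTeam — 0 pairs.
Referee=250: violating pairs (4,5), (4,9), (5,9) — 3 pairs.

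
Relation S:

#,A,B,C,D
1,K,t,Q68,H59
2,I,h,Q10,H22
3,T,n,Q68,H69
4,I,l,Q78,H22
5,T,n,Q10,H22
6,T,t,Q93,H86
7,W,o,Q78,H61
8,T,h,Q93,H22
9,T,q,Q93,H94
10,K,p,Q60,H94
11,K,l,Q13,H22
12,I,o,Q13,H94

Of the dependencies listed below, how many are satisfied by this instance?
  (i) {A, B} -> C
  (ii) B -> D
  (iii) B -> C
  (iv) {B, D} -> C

0

(i) {A, B} -> C: (A=T, B=n): rows 3, 5 → C takes values {Q68, Q10} — violation — fails.
(ii) B -> D: B=t: rows 1, 6 → D takes values {H59, H86} — violation; B=n: rows 3, 5 → D takes values {H69, H22} — violation; B=o: rows 7, 12 → D takes values {H61, H94} — violation — fails.
(iii) B -> C: B=t: rows 1, 6 → C takes values {Q68, Q93} — violation; B=h: rows 2, 8 → C takes values {Q10, Q93} — violation; B=n: rows 3, 5 → C takes values {Q68, Q10} — violation; B=l: rows 4, 11 → C takes values {Q78, Q13} — violation; B=o: rows 7, 12 → C takes values {Q78, Q13} — violation — fails.
(iv) {B, D} -> C: (B=h, D=H22): rows 2, 8 → C takes values {Q10, Q93} — violation; (B=l, D=H22): rows 4, 11 → C takes values {Q78, Q13} — violation — fails.
None of the 4 dependencies hold.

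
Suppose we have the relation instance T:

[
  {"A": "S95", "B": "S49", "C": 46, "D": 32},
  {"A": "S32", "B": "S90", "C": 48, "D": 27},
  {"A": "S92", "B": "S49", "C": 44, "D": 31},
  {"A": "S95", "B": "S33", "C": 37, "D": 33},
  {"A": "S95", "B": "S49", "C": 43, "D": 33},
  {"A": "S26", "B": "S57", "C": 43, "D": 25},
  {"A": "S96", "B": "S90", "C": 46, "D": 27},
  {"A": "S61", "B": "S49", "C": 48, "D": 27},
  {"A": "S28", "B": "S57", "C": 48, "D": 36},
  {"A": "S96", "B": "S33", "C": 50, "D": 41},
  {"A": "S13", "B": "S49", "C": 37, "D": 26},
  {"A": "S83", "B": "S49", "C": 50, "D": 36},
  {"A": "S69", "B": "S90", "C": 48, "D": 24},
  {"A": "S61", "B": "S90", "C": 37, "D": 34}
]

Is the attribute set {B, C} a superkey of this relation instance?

Two distinct rows share (B=S90, C=48), so {B, C} does not determine every attribute — not a superkey.

No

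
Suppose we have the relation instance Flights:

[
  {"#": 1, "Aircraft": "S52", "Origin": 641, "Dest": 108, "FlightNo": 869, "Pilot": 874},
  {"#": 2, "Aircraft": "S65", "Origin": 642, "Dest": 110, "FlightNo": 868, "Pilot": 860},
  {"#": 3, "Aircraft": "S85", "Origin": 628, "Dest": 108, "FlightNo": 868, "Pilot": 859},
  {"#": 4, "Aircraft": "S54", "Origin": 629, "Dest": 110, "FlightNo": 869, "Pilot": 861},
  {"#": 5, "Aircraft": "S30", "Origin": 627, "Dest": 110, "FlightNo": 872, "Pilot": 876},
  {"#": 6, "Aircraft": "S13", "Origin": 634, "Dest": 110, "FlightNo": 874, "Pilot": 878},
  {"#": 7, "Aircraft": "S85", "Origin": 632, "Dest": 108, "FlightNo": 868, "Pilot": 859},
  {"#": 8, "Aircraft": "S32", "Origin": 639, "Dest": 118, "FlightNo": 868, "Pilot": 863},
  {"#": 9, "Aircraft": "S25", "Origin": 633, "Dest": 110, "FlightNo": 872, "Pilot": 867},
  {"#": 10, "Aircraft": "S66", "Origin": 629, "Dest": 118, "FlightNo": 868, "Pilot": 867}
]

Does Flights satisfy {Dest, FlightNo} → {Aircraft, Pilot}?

No

(Dest=108, FlightNo=869): row 1 → {Aircraft,Pilot} = (S52, 874) ✓
(Dest=110, FlightNo=868): row 2 → {Aircraft,Pilot} = (S65, 860) ✓
(Dest=108, FlightNo=868): rows 3, 7 → {Aircraft,Pilot} = (S85, 859), (S85, 859) ✓
(Dest=110, FlightNo=869): row 4 → {Aircraft,Pilot} = (S54, 861) ✓
(Dest=110, FlightNo=872): rows 5, 9 → {Aircraft,Pilot} takes values {(S30, 876), (S25, 867)} — violation
(Dest=110, FlightNo=874): row 6 → {Aircraft,Pilot} = (S13, 878) ✓
(Dest=118, FlightNo=868): rows 8, 10 → {Aircraft,Pilot} takes values {(S32, 863), (S66, 867)} — violation
Two rows agree on {Dest, FlightNo} but differ on {Aircraft, Pilot}, so {Dest, FlightNo} → {Aircraft, Pilot} does not hold.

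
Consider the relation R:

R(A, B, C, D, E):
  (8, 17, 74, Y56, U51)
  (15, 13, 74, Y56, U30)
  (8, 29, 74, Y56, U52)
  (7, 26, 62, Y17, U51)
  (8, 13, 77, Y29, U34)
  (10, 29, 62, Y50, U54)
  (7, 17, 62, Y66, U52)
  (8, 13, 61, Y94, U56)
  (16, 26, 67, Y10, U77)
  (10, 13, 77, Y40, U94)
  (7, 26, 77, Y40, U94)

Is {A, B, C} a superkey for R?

Yes

All 11 rows have distinct {A, B, C} values, so {A, B, C} → (all attributes) holds and {A, B, C} is a superkey.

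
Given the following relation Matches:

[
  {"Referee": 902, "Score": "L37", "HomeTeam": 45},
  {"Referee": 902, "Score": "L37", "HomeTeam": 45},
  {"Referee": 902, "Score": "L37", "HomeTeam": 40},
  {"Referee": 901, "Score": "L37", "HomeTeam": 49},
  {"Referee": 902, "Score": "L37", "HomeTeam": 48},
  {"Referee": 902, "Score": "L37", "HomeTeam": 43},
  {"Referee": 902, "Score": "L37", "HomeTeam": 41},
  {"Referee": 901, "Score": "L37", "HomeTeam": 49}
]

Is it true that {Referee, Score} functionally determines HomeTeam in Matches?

(Referee=902, Score=L37): 6 rows → HomeTeam takes values {45, 40, 48, 43, 41} — violation
(Referee=901, Score=L37): 2 rows → HomeTeam = 49, 49 ✓
Two rows agree on {Referee, Score} but differ on HomeTeam, so {Referee, Score} → HomeTeam does not hold.

No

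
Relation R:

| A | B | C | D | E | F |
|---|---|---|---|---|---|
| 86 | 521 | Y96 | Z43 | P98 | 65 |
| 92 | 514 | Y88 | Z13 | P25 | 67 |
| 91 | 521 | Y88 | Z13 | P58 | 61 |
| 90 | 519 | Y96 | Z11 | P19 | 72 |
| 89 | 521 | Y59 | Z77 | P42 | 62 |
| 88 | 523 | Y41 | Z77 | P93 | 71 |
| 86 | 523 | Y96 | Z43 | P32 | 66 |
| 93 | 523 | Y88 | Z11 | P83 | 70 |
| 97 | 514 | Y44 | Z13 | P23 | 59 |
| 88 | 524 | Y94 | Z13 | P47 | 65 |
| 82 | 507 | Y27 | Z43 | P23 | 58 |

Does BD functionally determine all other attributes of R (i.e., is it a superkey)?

Two distinct rows share (B=514, D=Z13), so BD does not determine every attribute — not a superkey.

No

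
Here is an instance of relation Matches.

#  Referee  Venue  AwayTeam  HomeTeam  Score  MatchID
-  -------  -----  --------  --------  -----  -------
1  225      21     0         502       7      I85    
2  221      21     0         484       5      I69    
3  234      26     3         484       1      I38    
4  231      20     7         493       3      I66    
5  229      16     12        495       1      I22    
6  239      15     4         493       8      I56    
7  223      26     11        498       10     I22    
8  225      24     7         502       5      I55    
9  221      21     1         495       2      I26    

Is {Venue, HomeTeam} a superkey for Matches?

Yes

All 9 rows have distinct {Venue, HomeTeam} values, so {Venue, HomeTeam} → (all attributes) holds and {Venue, HomeTeam} is a superkey.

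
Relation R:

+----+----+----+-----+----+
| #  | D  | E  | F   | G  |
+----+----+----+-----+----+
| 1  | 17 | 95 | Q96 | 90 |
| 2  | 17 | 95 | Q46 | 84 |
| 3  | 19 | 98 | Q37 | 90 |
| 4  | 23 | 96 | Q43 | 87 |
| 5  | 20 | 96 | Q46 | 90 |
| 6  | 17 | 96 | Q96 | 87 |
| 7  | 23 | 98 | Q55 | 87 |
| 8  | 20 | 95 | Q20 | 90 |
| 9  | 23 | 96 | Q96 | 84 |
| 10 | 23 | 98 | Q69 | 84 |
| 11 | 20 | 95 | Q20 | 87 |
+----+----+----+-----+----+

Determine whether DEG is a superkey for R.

All 11 rows have distinct DEG values, so DEG → (all attributes) holds and DEG is a superkey.

Yes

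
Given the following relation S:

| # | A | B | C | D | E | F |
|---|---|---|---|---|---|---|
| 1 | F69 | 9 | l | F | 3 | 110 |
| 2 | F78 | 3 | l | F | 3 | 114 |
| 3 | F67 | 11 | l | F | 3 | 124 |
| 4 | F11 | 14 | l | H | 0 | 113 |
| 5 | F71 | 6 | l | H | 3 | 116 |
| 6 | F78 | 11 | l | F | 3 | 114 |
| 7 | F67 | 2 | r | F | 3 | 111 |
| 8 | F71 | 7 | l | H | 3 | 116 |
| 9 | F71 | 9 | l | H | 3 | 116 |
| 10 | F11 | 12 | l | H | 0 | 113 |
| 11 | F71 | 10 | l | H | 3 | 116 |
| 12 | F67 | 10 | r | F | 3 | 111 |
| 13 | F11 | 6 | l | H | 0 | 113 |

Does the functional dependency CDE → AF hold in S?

(C=l, D=F, E=3): rows 1, 2, 3, 6 → {A,F} takes values {(F69, 110), (F78, 114), (F67, 124)} — violation
(C=l, D=H, E=0): rows 4, 10, 13 → {A,F} = (F11, 113), (F11, 113), (F11, 113) ✓
(C=l, D=H, E=3): rows 5, 8, 9, 11 → {A,F} = (F71, 116), (F71, 116), (F71, 116), (F71, 116) ✓
(C=r, D=F, E=3): rows 7, 12 → {A,F} = (F67, 111), (F67, 111) ✓
Two rows agree on CDE but differ on AF, so CDE → AF does not hold.

No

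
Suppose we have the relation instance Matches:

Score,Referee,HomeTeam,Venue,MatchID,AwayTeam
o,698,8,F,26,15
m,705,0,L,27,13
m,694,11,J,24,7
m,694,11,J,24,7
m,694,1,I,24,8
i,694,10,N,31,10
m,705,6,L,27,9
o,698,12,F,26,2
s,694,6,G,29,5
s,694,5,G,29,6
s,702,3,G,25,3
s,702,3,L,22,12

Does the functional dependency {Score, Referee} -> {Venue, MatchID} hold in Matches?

No

(Score=o, Referee=698): 2 rows → {Venue,MatchID} = (F, 26), (F, 26) ✓
(Score=m, Referee=705): 2 rows → {Venue,MatchID} = (L, 27), (L, 27) ✓
(Score=m, Referee=694): 3 rows → {Venue,MatchID} takes values {(J, 24), (I, 24)} — violation
(Score=i, Referee=694): 1 row → {Venue,MatchID} = (N, 31) ✓
(Score=s, Referee=694): 2 rows → {Venue,MatchID} = (G, 29), (G, 29) ✓
(Score=s, Referee=702): 2 rows → {Venue,MatchID} takes values {(G, 25), (L, 22)} — violation
Two rows agree on {Score, Referee} but differ on {Venue, MatchID}, so {Score, Referee} -> {Venue, MatchID} does not hold.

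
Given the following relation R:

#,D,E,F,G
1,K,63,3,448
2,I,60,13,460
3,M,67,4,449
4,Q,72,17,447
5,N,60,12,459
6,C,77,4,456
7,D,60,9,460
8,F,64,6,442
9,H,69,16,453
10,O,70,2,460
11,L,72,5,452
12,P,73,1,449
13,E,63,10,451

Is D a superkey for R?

Yes

All 13 rows have distinct D values, so D → (all attributes) holds and D is a superkey.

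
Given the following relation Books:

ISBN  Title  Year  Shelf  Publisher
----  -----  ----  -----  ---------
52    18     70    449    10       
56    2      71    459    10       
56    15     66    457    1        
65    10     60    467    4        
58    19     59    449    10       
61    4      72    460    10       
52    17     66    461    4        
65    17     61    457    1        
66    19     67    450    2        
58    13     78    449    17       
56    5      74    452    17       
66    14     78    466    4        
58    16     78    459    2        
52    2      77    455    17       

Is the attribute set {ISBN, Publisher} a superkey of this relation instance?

All 14 rows have distinct {ISBN, Publisher} values, so {ISBN, Publisher} → (all attributes) holds and {ISBN, Publisher} is a superkey.

Yes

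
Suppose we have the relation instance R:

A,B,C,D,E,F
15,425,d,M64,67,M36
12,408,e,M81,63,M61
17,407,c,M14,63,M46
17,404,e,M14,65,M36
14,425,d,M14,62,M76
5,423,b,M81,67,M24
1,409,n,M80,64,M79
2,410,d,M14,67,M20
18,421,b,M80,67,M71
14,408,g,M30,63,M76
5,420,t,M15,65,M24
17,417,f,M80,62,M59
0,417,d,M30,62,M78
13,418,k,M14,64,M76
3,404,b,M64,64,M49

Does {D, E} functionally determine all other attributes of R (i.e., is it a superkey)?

All 15 rows have distinct {D, E} values, so {D, E} → (all attributes) holds and {D, E} is a superkey.

Yes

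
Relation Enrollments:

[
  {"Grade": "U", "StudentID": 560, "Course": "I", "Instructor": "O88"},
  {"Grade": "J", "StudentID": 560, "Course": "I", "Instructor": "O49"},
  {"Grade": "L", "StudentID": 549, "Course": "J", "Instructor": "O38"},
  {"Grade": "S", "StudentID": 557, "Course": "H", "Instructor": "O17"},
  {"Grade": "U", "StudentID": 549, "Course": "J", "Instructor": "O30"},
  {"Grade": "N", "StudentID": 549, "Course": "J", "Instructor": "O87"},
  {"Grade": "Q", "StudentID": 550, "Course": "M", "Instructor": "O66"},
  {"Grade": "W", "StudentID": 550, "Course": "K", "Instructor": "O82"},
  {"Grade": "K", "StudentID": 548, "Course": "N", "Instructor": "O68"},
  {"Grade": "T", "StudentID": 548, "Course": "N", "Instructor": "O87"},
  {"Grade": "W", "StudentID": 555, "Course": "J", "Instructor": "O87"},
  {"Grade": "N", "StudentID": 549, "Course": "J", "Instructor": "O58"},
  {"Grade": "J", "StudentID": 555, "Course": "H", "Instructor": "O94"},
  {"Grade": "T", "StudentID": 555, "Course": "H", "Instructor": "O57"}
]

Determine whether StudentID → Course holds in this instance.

No

StudentID=560: 2 rows → Course = I, I ✓
StudentID=549: 4 rows → Course = J, J, J, J ✓
StudentID=557: 1 row → Course = H ✓
StudentID=550: 2 rows → Course takes values {M, K} — violation
StudentID=548: 2 rows → Course = N, N ✓
StudentID=555: 3 rows → Course takes values {J, H} — violation
Two rows agree on StudentID but differ on Course, so StudentID → Course does not hold.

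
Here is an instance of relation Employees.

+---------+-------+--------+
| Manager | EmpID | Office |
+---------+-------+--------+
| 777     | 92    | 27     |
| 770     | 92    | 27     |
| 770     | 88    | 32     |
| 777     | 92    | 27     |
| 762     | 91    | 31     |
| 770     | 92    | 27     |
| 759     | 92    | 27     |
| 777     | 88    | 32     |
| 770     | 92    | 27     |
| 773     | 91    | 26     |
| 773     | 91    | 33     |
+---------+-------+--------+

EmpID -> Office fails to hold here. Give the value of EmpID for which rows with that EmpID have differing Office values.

91

EmpID=92: 6 rows → Office = 27, 27, 27, 27, 27, 27 ✓
EmpID=88: 2 rows → Office = 32, 32 ✓
EmpID=91: 3 rows → Office takes values {31, 26, 33} — violation
The only EmpID value with inconsistent Office is EmpID=91.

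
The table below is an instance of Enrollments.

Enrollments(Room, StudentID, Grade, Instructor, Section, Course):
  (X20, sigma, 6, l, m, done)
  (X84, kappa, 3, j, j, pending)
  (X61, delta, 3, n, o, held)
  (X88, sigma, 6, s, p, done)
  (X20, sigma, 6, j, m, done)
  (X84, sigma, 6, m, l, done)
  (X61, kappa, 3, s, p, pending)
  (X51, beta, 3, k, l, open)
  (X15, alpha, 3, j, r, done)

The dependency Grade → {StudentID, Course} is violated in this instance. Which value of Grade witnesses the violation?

3

Grade=6: 4 rows → {StudentID,Course} = (sigma, done), (sigma, done), (sigma, done), (sigma, done) ✓
Grade=3: 5 rows → {StudentID,Course} takes values {(kappa, pending), (delta, held), (beta, open), (alpha, done)} — violation
The only Grade value with inconsistent RHS is Grade=3.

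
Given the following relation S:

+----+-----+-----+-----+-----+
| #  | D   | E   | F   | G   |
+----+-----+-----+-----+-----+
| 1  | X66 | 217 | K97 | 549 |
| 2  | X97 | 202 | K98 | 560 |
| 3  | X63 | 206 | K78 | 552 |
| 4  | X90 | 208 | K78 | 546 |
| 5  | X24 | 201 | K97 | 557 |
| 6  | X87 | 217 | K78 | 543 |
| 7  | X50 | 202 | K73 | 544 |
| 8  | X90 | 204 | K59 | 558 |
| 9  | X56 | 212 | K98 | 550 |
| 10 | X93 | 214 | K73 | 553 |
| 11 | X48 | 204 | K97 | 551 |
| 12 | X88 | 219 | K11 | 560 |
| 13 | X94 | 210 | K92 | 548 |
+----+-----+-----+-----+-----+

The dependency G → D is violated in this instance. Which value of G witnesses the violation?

560

G=549: row 1 → D = X66 ✓
G=560: rows 2, 12 → D takes values {X97, X88} — violation
G=552: row 3 → D = X63 ✓
G=546: row 4 → D = X90 ✓
G=557: row 5 → D = X24 ✓
G=543: row 6 → D = X87 ✓
G=544: row 7 → D = X50 ✓
G=558: row 8 → D = X90 ✓
G=550: row 9 → D = X56 ✓
G=553: row 10 → D = X93 ✓
G=551: row 11 → D = X48 ✓
G=548: row 13 → D = X94 ✓
The only G value with inconsistent D is G=560.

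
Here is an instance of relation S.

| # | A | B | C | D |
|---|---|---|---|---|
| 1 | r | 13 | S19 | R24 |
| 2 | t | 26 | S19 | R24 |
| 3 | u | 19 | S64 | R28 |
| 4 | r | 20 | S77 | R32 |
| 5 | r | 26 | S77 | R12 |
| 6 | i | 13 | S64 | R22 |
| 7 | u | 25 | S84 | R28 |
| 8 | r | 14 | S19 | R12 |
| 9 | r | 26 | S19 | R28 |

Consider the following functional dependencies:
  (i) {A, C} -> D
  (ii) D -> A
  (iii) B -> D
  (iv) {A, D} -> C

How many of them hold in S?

0

(i) {A, C} -> D: (A=r, C=S19): rows 1, 8, 9 → D takes values {R24, R12, R28} — violation; (A=r, C=S77): rows 4, 5 → D takes values {R32, R12} — violation — fails.
(ii) D -> A: D=R24: rows 1, 2 → A takes values {r, t} — violation; D=R28: rows 3, 7, 9 → A takes values {u, r} — violation — fails.
(iii) B -> D: B=13: rows 1, 6 → D takes values {R24, R22} — violation; B=26: rows 2, 5, 9 → D takes values {R24, R12, R28} — violation — fails.
(iv) {A, D} -> C: (A=u, D=R28): rows 3, 7 → C takes values {S64, S84} — violation; (A=r, D=R12): rows 5, 8 → C takes values {S77, S19} — violation — fails.
None of the 4 dependencies hold.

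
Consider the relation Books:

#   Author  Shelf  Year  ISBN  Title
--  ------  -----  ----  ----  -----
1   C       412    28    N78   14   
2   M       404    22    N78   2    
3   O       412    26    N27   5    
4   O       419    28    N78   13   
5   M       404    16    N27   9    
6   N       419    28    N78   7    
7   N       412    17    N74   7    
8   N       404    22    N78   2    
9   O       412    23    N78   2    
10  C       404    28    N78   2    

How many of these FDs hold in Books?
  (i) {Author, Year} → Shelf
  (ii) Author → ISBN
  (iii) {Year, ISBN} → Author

0

(i) {Author, Year} → Shelf: (Author=C, Year=28): rows 1, 10 → Shelf takes values {412, 404} — violation — fails.
(ii) Author → ISBN: Author=M: rows 2, 5 → ISBN takes values {N78, N27} — violation; Author=O: rows 3, 4, 9 → ISBN takes values {N27, N78} — violation; Author=N: rows 6, 7, 8 → ISBN takes values {N78, N74} — violation — fails.
(iii) {Year, ISBN} → Author: (Year=28, ISBN=N78): rows 1, 4, 6, 10 → Author takes values {C, O, N} — violation; (Year=22, ISBN=N78): rows 2, 8 → Author takes values {M, N} — violation — fails.
None of the 3 dependencies hold.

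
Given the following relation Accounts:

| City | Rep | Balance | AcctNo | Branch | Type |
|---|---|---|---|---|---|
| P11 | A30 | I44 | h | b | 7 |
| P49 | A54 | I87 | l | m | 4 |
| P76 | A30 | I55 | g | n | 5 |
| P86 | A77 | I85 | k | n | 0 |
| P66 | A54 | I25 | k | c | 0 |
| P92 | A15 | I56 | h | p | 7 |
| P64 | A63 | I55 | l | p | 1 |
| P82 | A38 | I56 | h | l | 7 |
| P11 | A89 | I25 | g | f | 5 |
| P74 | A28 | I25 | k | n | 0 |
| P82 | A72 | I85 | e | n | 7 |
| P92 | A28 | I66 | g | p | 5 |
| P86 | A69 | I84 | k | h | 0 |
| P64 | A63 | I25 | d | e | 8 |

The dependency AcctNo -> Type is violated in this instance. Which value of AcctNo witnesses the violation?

l

AcctNo=h: 3 rows → Type = 7, 7, 7 ✓
AcctNo=l: 2 rows → Type takes values {4, 1} — violation
AcctNo=g: 3 rows → Type = 5, 5, 5 ✓
AcctNo=k: 4 rows → Type = 0, 0, 0, 0 ✓
AcctNo=e: 1 row → Type = 7 ✓
AcctNo=d: 1 row → Type = 8 ✓
The only AcctNo value with inconsistent Type is AcctNo=l.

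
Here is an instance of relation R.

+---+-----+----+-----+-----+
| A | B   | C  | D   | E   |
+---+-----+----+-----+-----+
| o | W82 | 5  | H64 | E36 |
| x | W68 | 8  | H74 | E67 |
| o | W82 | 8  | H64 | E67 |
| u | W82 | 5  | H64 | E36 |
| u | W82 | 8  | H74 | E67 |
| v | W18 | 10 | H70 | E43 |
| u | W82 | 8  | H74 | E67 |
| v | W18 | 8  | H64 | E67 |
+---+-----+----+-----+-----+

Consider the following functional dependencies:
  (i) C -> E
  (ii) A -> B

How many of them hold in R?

2

(i) C -> E: every LHS value maps to a single RHS value — holds.
(ii) A -> B: every LHS value maps to a single RHS value — holds.
2 of the 2 dependencies hold.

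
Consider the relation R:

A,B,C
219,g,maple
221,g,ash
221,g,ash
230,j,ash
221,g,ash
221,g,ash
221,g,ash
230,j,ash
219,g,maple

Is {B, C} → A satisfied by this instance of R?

Yes

(B=g, C=maple): 2 rows → A = 219, 219 ✓
(B=g, C=ash): 5 rows → A = 221, 221, 221, 221, 221 ✓
(B=j, C=ash): 2 rows → A = 230, 230 ✓
Every {B, C} value is associated with a single A value, so {B, C} → A holds.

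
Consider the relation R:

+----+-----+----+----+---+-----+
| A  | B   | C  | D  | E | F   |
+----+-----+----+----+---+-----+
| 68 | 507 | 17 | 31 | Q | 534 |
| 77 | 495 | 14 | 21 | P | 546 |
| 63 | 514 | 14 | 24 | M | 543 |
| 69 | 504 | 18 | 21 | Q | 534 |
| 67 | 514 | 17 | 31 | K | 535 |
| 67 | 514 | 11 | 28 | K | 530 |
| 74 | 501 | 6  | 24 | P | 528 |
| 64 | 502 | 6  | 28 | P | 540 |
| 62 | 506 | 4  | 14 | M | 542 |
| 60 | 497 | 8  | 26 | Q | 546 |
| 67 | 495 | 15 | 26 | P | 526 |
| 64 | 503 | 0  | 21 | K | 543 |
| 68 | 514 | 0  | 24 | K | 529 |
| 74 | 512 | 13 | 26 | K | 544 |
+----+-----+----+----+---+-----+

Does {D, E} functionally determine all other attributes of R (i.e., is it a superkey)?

Yes

All 14 rows have distinct {D, E} values, so {D, E} → (all attributes) holds and {D, E} is a superkey.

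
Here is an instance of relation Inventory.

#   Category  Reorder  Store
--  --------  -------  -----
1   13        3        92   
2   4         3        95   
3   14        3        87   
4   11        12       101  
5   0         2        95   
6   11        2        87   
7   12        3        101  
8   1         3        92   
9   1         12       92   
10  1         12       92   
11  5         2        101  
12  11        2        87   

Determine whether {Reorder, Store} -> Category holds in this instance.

(Reorder=3, Store=92): rows 1, 8 → Category takes values {13, 1} — violation
(Reorder=3, Store=95): row 2 → Category = 4 ✓
(Reorder=3, Store=87): row 3 → Category = 14 ✓
(Reorder=12, Store=101): row 4 → Category = 11 ✓
(Reorder=2, Store=95): row 5 → Category = 0 ✓
(Reorder=2, Store=87): rows 6, 12 → Category = 11, 11 ✓
(Reorder=3, Store=101): row 7 → Category = 12 ✓
(Reorder=12, Store=92): rows 9, 10 → Category = 1, 1 ✓
(Reorder=2, Store=101): row 11 → Category = 5 ✓
Two rows agree on {Reorder, Store} but differ on Category, so {Reorder, Store} -> Category does not hold.

No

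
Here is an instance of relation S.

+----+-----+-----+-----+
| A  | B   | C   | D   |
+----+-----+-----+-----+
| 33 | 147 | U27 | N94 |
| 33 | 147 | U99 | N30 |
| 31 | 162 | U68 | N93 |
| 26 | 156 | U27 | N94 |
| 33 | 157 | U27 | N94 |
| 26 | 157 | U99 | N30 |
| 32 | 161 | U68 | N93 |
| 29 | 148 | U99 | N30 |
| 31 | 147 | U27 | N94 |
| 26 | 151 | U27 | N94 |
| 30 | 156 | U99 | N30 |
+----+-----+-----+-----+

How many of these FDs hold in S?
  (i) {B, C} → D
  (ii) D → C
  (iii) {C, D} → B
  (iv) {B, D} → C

(i) {B, C} → D: every LHS value maps to a single RHS value — holds.
(ii) D → C: every LHS value maps to a single RHS value — holds.
(iii) {C, D} → B: (C=U27, D=N94): 5 rows → B takes values {147, 156, 157, 151} — violation; (C=U99, D=N30): 4 rows → B takes values {147, 157, 148, 156} — violation; (C=U68, D=N93): 2 rows → B takes values {162, 161} — violation — fails.
(iv) {B, D} → C: every LHS value maps to a single RHS value — holds.
3 of the 4 dependencies hold.

3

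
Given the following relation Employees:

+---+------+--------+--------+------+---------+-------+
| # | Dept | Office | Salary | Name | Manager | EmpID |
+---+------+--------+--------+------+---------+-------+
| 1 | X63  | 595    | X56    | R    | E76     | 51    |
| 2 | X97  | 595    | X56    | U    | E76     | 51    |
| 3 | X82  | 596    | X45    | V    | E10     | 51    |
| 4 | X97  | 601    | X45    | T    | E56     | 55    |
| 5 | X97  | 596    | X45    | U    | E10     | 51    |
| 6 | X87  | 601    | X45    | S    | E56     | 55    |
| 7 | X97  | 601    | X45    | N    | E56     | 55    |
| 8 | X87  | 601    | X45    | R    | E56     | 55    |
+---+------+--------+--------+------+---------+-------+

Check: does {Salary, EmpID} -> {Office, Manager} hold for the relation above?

Yes

(Salary=X56, EmpID=51): rows 1, 2 → {Office,Manager} = (595, E76), (595, E76) ✓
(Salary=X45, EmpID=51): rows 3, 5 → {Office,Manager} = (596, E10), (596, E10) ✓
(Salary=X45, EmpID=55): rows 4, 6, 7, 8 → {Office,Manager} = (601, E56), (601, E56), (601, E56), (601, E56) ✓
Every {Salary, EmpID} value is associated with a single {Office, Manager} value, so {Salary, EmpID} -> {Office, Manager} holds.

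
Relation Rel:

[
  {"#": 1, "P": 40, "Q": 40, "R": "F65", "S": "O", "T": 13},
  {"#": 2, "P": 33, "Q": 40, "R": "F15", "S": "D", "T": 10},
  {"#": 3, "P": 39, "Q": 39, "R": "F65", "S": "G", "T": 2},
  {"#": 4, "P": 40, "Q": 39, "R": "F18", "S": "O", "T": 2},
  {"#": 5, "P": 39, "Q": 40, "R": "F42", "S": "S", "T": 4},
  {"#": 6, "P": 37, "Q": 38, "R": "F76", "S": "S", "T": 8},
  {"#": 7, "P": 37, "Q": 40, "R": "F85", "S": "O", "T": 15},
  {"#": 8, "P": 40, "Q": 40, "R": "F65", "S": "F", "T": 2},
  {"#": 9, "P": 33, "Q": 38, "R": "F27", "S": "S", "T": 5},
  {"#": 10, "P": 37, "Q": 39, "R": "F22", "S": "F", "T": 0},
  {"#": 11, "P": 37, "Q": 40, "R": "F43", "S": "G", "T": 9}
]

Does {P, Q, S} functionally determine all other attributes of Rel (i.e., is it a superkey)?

Yes

All 11 rows have distinct {P, Q, S} values, so {P, Q, S} → (all attributes) holds and {P, Q, S} is a superkey.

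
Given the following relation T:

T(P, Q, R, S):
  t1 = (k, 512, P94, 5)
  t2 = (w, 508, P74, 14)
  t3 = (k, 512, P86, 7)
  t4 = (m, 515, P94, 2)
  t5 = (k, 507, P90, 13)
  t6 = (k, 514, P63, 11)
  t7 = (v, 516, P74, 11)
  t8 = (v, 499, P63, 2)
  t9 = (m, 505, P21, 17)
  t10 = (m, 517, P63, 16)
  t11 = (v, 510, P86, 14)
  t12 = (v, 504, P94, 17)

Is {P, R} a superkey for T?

All 12 rows have distinct {P, R} values, so {P, R} → (all attributes) holds and {P, R} is a superkey.

Yes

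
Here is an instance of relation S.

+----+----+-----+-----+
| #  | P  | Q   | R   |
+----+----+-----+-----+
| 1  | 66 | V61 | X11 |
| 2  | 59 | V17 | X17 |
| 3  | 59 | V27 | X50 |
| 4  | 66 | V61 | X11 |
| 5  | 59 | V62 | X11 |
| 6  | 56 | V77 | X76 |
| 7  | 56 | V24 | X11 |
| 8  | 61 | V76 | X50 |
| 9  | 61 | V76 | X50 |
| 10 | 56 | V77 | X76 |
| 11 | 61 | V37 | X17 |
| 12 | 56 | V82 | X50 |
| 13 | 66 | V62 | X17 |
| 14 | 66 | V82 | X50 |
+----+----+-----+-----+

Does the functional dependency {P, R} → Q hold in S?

Yes

(P=66, R=X11): rows 1, 4 → Q = V61, V61 ✓
(P=59, R=X17): row 2 → Q = V17 ✓
(P=59, R=X50): row 3 → Q = V27 ✓
(P=59, R=X11): row 5 → Q = V62 ✓
(P=56, R=X76): rows 6, 10 → Q = V77, V77 ✓
(P=56, R=X11): row 7 → Q = V24 ✓
(P=61, R=X50): rows 8, 9 → Q = V76, V76 ✓
(P=61, R=X17): row 11 → Q = V37 ✓
(P=56, R=X50): row 12 → Q = V82 ✓
(P=66, R=X17): row 13 → Q = V62 ✓
(P=66, R=X50): row 14 → Q = V82 ✓
Every {P, R} value is associated with a single Q value, so {P, R} → Q holds.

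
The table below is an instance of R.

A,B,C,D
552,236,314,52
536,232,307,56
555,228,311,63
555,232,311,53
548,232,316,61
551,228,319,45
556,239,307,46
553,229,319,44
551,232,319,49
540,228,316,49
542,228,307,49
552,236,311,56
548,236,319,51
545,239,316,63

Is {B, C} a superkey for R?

All 14 rows have distinct {B, C} values, so {B, C} → (all attributes) holds and {B, C} is a superkey.

Yes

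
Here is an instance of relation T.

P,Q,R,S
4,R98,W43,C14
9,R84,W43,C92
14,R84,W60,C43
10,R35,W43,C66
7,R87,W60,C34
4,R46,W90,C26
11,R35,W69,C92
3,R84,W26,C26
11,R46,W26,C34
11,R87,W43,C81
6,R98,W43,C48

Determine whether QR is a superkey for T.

No

Two distinct rows share (Q=R98, R=W43), so QR does not determine every attribute — not a superkey.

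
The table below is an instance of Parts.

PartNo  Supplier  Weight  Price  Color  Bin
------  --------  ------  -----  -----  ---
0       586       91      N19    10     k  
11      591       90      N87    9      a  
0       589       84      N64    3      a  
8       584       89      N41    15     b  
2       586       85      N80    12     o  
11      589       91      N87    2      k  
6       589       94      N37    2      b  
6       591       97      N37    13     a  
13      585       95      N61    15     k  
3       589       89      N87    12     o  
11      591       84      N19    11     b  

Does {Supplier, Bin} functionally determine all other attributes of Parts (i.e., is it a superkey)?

Two distinct rows share (Supplier=591, Bin=a), so {Supplier, Bin} does not determine every attribute — not a superkey.

No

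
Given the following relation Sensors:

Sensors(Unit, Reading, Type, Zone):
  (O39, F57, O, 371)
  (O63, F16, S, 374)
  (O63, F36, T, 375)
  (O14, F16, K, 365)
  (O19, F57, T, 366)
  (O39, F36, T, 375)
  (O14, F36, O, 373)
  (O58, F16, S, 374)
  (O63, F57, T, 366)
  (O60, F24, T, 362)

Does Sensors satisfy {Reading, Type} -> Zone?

Yes

(Reading=F57, Type=O): 1 row → Zone = 371 ✓
(Reading=F16, Type=S): 2 rows → Zone = 374, 374 ✓
(Reading=F36, Type=T): 2 rows → Zone = 375, 375 ✓
(Reading=F16, Type=K): 1 row → Zone = 365 ✓
(Reading=F57, Type=T): 2 rows → Zone = 366, 366 ✓
(Reading=F36, Type=O): 1 row → Zone = 373 ✓
(Reading=F24, Type=T): 1 row → Zone = 362 ✓
Every {Reading, Type} value is associated with a single Zone value, so {Reading, Type} -> Zone holds.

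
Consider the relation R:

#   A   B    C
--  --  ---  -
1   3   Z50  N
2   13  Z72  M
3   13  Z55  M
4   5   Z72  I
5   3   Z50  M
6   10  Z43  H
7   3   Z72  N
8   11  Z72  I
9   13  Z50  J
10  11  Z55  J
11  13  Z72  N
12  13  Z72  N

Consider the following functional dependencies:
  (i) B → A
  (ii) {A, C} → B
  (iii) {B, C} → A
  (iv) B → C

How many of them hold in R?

(i) B → A: B=Z50: rows 1, 5, 9 → A takes values {3, 13} — violation; B=Z72: rows 2, 4, 7, 8, 11, 12 → A takes values {13, 5, 3, 11} — violation; B=Z55: rows 3, 10 → A takes values {13, 11} — violation — fails.
(ii) {A, C} → B: (A=3, C=N): rows 1, 7 → B takes values {Z50, Z72} — violation; (A=13, C=M): rows 2, 3 → B takes values {Z72, Z55} — violation — fails.
(iii) {B, C} → A: (B=Z72, C=I): rows 4, 8 → A takes values {5, 11} — violation; (B=Z72, C=N): rows 7, 11, 12 → A takes values {3, 13} — violation — fails.
(iv) B → C: B=Z50: rows 1, 5, 9 → C takes values {N, M, J} — violation; B=Z72: rows 2, 4, 7, 8, 11, 12 → C takes values {M, I, N} — violation; B=Z55: rows 3, 10 → C takes values {M, J} — violation — fails.
None of the 4 dependencies hold.

0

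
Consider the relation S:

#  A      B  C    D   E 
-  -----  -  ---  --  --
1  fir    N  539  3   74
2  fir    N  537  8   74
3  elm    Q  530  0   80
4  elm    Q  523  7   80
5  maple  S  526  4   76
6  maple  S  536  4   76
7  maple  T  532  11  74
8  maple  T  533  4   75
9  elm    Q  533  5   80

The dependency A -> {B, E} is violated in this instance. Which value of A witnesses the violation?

A=fir: rows 1, 2 → {B,E} = (N, 74), (N, 74) ✓
A=elm: rows 3, 4, 9 → {B,E} = (Q, 80), (Q, 80), (Q, 80) ✓
A=maple: rows 5, 6, 7, 8 → {B,E} takes values {(S, 76), (T, 74), (T, 75)} — violation
The only A value with inconsistent RHS is A=maple.

maple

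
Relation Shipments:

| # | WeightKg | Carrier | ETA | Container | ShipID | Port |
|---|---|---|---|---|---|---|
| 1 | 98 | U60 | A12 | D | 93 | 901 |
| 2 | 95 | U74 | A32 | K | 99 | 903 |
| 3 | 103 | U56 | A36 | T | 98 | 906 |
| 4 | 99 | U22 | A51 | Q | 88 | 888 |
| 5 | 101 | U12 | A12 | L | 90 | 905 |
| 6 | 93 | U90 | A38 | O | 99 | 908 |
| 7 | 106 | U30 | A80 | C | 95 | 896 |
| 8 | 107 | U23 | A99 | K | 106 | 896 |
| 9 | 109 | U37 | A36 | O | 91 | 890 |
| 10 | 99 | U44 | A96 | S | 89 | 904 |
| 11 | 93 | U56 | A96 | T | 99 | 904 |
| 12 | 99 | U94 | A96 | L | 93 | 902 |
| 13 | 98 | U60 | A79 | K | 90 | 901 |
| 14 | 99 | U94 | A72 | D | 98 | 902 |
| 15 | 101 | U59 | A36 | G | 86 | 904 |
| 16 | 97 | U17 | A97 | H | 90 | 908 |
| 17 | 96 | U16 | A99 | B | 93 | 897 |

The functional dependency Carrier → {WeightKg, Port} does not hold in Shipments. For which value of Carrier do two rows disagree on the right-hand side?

Carrier=U60: rows 1, 13 → {WeightKg,Port} = (98, 901), (98, 901) ✓
Carrier=U74: row 2 → {WeightKg,Port} = (95, 903) ✓
Carrier=U56: rows 3, 11 → {WeightKg,Port} takes values {(103, 906), (93, 904)} — violation
Carrier=U22: row 4 → {WeightKg,Port} = (99, 888) ✓
Carrier=U12: row 5 → {WeightKg,Port} = (101, 905) ✓
Carrier=U90: row 6 → {WeightKg,Port} = (93, 908) ✓
Carrier=U30: row 7 → {WeightKg,Port} = (106, 896) ✓
Carrier=U23: row 8 → {WeightKg,Port} = (107, 896) ✓
Carrier=U37: row 9 → {WeightKg,Port} = (109, 890) ✓
Carrier=U44: row 10 → {WeightKg,Port} = (99, 904) ✓
Carrier=U94: rows 12, 14 → {WeightKg,Port} = (99, 902), (99, 902) ✓
Carrier=U59: row 15 → {WeightKg,Port} = (101, 904) ✓
Carrier=U17: row 16 → {WeightKg,Port} = (97, 908) ✓
Carrier=U16: row 17 → {WeightKg,Port} = (96, 897) ✓
The only Carrier value with inconsistent RHS is Carrier=U56.

U56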